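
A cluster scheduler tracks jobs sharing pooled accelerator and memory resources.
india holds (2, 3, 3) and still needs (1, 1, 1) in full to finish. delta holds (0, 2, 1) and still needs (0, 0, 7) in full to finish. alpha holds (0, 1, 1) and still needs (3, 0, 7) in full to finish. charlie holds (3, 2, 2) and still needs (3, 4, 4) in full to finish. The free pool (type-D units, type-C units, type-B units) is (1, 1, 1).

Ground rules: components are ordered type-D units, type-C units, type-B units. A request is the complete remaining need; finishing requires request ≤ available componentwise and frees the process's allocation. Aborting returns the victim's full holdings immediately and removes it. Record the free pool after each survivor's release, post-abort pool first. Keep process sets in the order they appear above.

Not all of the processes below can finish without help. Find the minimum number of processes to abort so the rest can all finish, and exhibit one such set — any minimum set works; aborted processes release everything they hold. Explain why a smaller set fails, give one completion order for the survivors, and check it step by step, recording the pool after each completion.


Abort alpha.
Key observation: the deadlocked delta becomes finishable only because alpha released (0, 1, 1); it completes at step 3 below.
No smaller set exists: with zero aborts the deadlock remains.
The survivors complete as india, charlie, delta. Verifying each step (starting from the post-abort pool):
  pool = (1, 2, 2)
  india needs (1, 1, 1) <= (1, 2, 2) -> finishes; pool += (2, 3, 3) = (3, 5, 5)
  charlie needs (3, 4, 4) <= (3, 5, 5) -> finishes; pool += (3, 2, 2) = (6, 7, 7)
  delta needs (0, 0, 7) <= (6, 7, 7) -> finishes; pool += (0, 2, 1) = (6, 9, 8)


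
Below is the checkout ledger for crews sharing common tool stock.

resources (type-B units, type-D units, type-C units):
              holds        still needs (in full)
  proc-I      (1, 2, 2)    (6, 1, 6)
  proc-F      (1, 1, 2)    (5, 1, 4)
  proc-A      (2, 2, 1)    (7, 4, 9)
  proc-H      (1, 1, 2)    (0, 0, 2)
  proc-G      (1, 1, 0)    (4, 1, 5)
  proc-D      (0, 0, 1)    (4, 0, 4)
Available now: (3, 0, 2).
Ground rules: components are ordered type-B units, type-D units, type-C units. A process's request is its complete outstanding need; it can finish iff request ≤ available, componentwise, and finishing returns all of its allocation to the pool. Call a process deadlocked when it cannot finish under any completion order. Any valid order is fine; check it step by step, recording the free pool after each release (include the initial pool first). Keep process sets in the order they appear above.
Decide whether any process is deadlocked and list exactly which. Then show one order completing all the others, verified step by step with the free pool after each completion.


No process is deadlocked.
Key observation: proc-H leads a chain of completions in which each release enables another process.
The rest can finish in the order proc-H, proc-D, proc-G, proc-F, proc-I, proc-A. Walking it through:
  pool = (3, 0, 2)
  proc-H: need (0, 0, 2) fits (3, 0, 2); releases (1, 1, 2), pool now (4, 1, 4)
  proc-D: need (4, 0, 4) fits (4, 1, 4); releases (0, 0, 1), pool now (4, 1, 5)
  proc-G: need (4, 1, 5) fits (4, 1, 5); releases (1, 1, 0), pool now (5, 2, 5)
  proc-F: need (5, 1, 4) fits (5, 2, 5); releases (1, 1, 2), pool now (6, 3, 7)
  proc-I: need (6, 1, 6) fits (6, 3, 7); releases (1, 2, 2), pool now (7, 5, 9)
  proc-A: need (7, 4, 9) fits (7, 5, 9); releases (2, 2, 1), pool now (9, 7, 10)


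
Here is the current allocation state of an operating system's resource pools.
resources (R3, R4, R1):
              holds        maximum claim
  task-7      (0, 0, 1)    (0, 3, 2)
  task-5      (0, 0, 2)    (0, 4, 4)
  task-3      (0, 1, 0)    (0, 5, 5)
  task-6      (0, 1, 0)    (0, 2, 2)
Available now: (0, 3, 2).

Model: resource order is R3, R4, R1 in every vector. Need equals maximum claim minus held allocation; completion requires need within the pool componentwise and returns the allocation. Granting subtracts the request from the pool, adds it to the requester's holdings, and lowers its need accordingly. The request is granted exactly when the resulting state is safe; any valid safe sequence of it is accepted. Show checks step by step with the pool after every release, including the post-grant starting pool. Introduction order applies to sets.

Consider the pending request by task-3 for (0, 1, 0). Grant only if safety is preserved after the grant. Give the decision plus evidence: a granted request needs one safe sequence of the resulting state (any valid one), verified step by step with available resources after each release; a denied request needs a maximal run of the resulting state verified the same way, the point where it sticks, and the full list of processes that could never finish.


DENY — the pretend-granted state is unsafe.
Key observation: after task-6, task-7 the pool peaks at (0, 3, 3), and each blocked process is short somewhere: task-5 on R4; task-3 on R1.
Pretend the grant happened; the run task-6, task-7 goes as far as possible. Step-by-step check:
  pool = (0, 2, 2)
  run task-6 (needs (0, 1, 2), free (0, 2, 2)); after release of (0, 1, 0) the pool is (0, 3, 2)
  run task-7 (needs (0, 3, 1), free (0, 3, 2)); after release of (0, 0, 1) the pool is (0, 3, 3)
  task-5 still needs (0, 4, 2) but only (0, 3, 3) is free — short on R4
  task-3 still needs (0, 3, 5) but only (0, 3, 3) is free — short on R1
Processes that could never finish after the grant: task-5 and task-3.


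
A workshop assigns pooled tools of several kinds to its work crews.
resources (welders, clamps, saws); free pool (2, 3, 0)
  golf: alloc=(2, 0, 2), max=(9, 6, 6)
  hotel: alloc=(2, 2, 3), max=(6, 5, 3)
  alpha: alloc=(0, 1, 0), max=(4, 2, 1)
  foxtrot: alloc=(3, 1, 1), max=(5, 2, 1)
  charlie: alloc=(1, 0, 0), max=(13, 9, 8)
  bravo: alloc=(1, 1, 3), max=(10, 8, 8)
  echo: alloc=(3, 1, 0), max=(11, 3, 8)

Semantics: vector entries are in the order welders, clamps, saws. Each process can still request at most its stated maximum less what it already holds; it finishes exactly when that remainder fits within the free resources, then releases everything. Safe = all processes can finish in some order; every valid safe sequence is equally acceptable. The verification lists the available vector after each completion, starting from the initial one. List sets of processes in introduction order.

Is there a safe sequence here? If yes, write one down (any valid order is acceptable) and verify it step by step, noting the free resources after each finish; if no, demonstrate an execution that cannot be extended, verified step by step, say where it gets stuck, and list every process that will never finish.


SAFE, for example via the order foxtrot, hotel, alpha, golf, bravo, echo, charlie.
Key observation: reading the order forward, foxtrot is the first process whose need (2, 1, 0) meets the free pool (2, 3, 0) exactly on a resource it requests.
Verifying each step:
  pool = (2, 3, 0)
  foxtrot needs (2, 1, 0) <= (2, 3, 0) -> finishes; pool += (3, 1, 1) = (5, 4, 1)
  hotel needs (4, 3, 0) <= (5, 4, 1) -> finishes; pool += (2, 2, 3) = (7, 6, 4)
  alpha needs (4, 1, 1) <= (7, 6, 4) -> finishes; pool += (0, 1, 0) = (7, 7, 4)
  golf needs (7, 6, 4) <= (7, 7, 4) -> finishes; pool += (2, 0, 2) = (9, 7, 6)
  bravo needs (9, 7, 5) <= (9, 7, 6) -> finishes; pool += (1, 1, 3) = (10, 8, 9)
  echo needs (8, 2, 8) <= (10, 8, 9) -> finishes; pool += (3, 1, 0) = (13, 9, 9)
  charlie needs (12, 9, 8) <= (13, 9, 9) -> finishes; pool += (1, 0, 0) = (14, 9, 9)


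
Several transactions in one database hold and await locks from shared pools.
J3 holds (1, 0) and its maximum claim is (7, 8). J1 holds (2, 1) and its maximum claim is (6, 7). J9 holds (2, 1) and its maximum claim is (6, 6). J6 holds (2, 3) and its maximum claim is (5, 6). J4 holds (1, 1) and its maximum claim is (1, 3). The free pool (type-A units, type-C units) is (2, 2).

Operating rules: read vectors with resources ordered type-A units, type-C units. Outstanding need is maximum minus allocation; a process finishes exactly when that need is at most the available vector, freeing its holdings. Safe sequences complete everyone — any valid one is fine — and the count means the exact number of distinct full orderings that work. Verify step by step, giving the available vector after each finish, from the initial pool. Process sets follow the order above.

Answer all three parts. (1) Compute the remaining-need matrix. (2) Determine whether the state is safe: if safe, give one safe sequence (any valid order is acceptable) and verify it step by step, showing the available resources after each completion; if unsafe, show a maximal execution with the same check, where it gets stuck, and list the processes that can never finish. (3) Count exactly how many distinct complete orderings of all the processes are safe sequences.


(1) Outstanding need per process (order type-A units, type-C units):
  J3: (6, 8)
  J1: (4, 6)
  J9: (4, 5)
  J6: (3, 3)
  J4: (0, 2)
(2) SAFE, for example via the order J4, J6, J1, J9, J3.
Key observation: the first exact fit in this order is J4 — it needs (0, 2) with (2, 2) free, meeting a requested resource to the last unit.
Check, step by step:
  pool = (2, 2)
  run J4 (needs (0, 2), free (2, 2)); after release of (1, 1) the pool is (3, 3)
  run J6 (needs (3, 3), free (3, 3)); after release of (2, 3) the pool is (5, 6)
  run J1 (needs (4, 6), free (5, 6)); after release of (2, 1) the pool is (7, 7)
  run J9 (needs (4, 5), free (7, 7)); after release of (2, 1) the pool is (9, 8)
  run J3 (needs (6, 8), free (9, 8)); after release of (1, 0) the pool is (10, 8)
(3) Precisely 2 of the possible complete orderings are safe sequences.


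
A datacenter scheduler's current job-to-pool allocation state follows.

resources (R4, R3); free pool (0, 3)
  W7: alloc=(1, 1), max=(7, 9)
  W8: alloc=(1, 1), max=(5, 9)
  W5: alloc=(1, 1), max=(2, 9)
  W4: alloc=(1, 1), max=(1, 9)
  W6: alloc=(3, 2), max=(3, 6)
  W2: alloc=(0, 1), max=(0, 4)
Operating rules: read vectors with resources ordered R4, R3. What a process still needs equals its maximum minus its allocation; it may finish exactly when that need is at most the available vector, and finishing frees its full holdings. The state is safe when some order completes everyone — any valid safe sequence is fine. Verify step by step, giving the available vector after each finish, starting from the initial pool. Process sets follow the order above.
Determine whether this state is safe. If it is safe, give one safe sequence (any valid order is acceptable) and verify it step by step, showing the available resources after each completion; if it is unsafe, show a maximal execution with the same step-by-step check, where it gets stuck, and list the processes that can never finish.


UNSAFE — no complete ordering exists.
Key observation: W2, W6 can finish, but then (3, 6) is all there is, and the blocked group's R3 demands exceed it.
Going as far as possible: W2, W6; after that, nothing fits. Verifying each step:
  pool = (0, 3)
  W2 needs (0, 3) <= (0, 3) -> finishes; pool += (0, 1) = (0, 4)
  W6 needs (0, 4) <= (0, 4) -> finishes; pool += (3, 2) = (3, 6)
  W7 cannot run: need (6, 8) vs free (3, 6) (insufficient R4 and R3)
  W8 cannot run: need (4, 8) vs free (3, 6) (insufficient R4 and R3)
  W5 cannot run: need (1, 8) vs free (3, 6) (insufficient R3)
  W4 cannot run: need (0, 8) vs free (3, 6) (insufficient R3)
Processes that can never finish: W7, W8, W5 and W4.


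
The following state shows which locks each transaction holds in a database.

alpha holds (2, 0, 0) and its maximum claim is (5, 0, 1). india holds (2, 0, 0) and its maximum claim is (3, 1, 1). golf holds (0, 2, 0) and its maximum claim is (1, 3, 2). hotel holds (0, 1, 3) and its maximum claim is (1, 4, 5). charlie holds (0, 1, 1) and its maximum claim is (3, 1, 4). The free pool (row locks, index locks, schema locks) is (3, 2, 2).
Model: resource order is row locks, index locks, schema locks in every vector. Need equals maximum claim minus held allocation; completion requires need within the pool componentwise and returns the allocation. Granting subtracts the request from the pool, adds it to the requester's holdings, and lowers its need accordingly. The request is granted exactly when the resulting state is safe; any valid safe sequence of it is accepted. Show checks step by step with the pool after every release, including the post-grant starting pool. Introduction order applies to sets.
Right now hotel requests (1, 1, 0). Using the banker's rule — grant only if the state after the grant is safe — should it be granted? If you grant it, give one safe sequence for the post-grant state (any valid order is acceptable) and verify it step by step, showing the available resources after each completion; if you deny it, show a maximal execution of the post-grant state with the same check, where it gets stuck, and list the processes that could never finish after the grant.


GRANT: granting preserves safety; a valid post-grant sequence is golf, hotel, charlie, alpha, india.
Key observation: with (2, 1, 2) left after the transfer, golf can run at once — the state stays safe.
Step-by-step check of the post-grant state:
  pool = (2, 1, 2)
  golf needs (1, 1, 2) <= (2, 1, 2) -> finishes; pool += (0, 2, 0) = (2, 3, 2)
  hotel needs (0, 2, 2) <= (2, 3, 2) -> finishes; pool += (1, 2, 3) = (3, 5, 5)
  charlie needs (3, 0, 3) <= (3, 5, 5) -> finishes; pool += (0, 1, 1) = (3, 6, 6)
  alpha needs (3, 0, 1) <= (3, 6, 6) -> finishes; pool += (2, 0, 0) = (5, 6, 6)
  india needs (1, 1, 1) <= (5, 6, 6) -> finishes; pool += (2, 0, 0) = (7, 6, 6)


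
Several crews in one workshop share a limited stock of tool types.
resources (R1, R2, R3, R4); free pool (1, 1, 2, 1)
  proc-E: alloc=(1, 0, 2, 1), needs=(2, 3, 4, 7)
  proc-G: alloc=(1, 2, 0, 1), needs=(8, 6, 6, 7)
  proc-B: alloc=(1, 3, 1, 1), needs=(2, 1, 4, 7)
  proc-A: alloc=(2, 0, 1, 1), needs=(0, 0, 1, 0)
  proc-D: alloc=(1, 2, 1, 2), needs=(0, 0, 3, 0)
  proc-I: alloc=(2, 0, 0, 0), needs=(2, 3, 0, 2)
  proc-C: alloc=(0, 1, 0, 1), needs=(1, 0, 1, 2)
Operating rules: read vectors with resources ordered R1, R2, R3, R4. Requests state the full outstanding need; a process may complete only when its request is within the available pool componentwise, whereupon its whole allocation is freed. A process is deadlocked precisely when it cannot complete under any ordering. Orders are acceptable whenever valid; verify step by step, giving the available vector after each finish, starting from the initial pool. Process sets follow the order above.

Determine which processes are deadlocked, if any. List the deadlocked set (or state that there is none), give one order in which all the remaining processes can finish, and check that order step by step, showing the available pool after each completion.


The deadlocked set is proc-E, proc-G and proc-B.
Key observation: no order helps: past proc-A, proc-D, proc-C, proc-I, the free pool tops out at (6, 4, 4, 5), below what each blocked process needs in R4.
A valid finishing order for the others: proc-A, proc-D, proc-C, proc-I. Check, step by step:
  pool = (1, 1, 2, 1)
  run proc-A (needs (0, 0, 1, 0), free (1, 1, 2, 1)); after release of (2, 0, 1, 1) the pool is (3, 1, 3, 2)
  run proc-D (needs (0, 0, 3, 0), free (3, 1, 3, 2)); after release of (1, 2, 1, 2) the pool is (4, 3, 4, 4)
  run proc-C (needs (1, 0, 1, 2), free (4, 3, 4, 4)); after release of (0, 1, 0, 1) the pool is (4, 4, 4, 5)
  run proc-I (needs (2, 3, 0, 2), free (4, 4, 4, 5)); after release of (2, 0, 0, 0) the pool is (6, 4, 4, 5)
The stuck group stays short no matter what:
  blocked: proc-E wants (2, 3, 4, 7), pool (6, 4, 4, 5) — not enough R4
  blocked: proc-G wants (8, 6, 6, 7), pool (6, 4, 4, 5) — not enough R1, R2, R3 and R4
  blocked: proc-B wants (2, 1, 4, 7), pool (6, 4, 4, 5) — not enough R4


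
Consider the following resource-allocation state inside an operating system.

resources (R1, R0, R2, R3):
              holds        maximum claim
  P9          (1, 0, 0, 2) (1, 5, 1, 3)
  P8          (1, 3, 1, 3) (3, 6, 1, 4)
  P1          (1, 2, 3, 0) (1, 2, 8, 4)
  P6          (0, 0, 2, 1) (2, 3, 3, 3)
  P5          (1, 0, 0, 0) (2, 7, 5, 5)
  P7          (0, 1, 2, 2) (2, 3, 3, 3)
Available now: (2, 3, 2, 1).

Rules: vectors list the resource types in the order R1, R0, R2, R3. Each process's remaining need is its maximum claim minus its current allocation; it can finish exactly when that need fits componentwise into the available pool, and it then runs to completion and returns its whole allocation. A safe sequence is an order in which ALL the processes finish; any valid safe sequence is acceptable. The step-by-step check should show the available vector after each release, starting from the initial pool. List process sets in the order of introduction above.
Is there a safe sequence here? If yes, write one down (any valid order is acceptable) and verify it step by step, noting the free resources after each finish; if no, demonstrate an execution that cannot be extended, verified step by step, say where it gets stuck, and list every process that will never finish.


SAFE, for example via the order P7, P8, P6, P1, P9, P5.
Key observation: P7 marks the first exact bind of the order: its need (2, 2, 1, 1) fits the free (2, 3, 2, 1) with zero slack on a requested resource.
Verifying each step:
  pool = (2, 3, 2, 1)
  P7 needs (2, 2, 1, 1) <= (2, 3, 2, 1) -> finishes; pool += (0, 1, 2, 2) = (2, 4, 4, 3)
  P8 needs (2, 3, 0, 1) <= (2, 4, 4, 3) -> finishes; pool += (1, 3, 1, 3) = (3, 7, 5, 6)
  P6 needs (2, 3, 1, 2) <= (3, 7, 5, 6) -> finishes; pool += (0, 0, 2, 1) = (3, 7, 7, 7)
  P1 needs (0, 0, 5, 4) <= (3, 7, 7, 7) -> finishes; pool += (1, 2, 3, 0) = (4, 9, 10, 7)
  P9 needs (0, 5, 1, 1) <= (4, 9, 10, 7) -> finishes; pool += (1, 0, 0, 2) = (5, 9, 10, 9)
  P5 needs (1, 7, 5, 5) <= (5, 9, 10, 9) -> finishes; pool += (1, 0, 0, 0) = (6, 9, 10, 9)


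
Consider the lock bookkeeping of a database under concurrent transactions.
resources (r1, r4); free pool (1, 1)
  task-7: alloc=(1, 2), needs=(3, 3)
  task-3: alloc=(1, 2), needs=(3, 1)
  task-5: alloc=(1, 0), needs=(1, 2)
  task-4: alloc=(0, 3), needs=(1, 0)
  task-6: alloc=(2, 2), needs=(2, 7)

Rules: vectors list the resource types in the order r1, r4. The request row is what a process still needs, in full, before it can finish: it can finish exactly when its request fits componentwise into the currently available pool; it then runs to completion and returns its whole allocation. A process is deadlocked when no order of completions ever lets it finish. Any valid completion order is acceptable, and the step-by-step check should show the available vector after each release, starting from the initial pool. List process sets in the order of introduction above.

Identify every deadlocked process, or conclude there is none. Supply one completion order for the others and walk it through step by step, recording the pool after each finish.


Deadlocked set: task-7, task-3 and task-6.
Key observation: after task-4, task-5 the pool peaks at (2, 4), and each blocked process is short somewhere: task-7 on r1; task-3 on r1; task-6 on r4.
One completion order for the rest: task-4, task-5. Step-by-step check:
  pool = (1, 1)
  task-4: need (1, 0) fits (1, 1); releases (0, 3), pool now (1, 4)
  task-5: need (1, 2) fits (1, 4); releases (1, 0), pool now (2, 4)
None of the blocked processes ever fits:
  task-7 still needs (3, 3) but only (2, 4) is free — short on r1
  task-3 still needs (3, 1) but only (2, 4) is free — short on r1
  task-6 still needs (2, 7) but only (2, 4) is free — short on r4


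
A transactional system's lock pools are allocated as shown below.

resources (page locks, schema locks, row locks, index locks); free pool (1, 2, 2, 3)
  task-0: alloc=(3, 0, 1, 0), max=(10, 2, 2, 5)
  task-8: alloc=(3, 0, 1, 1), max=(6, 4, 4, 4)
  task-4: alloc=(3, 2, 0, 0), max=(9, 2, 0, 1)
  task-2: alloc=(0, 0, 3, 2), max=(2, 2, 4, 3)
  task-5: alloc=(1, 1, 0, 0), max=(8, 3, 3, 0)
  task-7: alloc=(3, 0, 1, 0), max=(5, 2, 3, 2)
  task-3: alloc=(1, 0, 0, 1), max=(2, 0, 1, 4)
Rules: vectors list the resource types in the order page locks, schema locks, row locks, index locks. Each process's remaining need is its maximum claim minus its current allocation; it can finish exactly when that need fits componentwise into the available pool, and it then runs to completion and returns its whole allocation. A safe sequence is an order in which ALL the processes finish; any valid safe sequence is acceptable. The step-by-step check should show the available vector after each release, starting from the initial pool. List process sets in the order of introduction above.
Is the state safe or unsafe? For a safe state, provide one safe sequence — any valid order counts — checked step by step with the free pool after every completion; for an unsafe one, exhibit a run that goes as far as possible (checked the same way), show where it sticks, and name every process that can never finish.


UNSAFE.
Key observation: after task-3, task-7, task-2 the pool peaks at (5, 2, 6, 6), and each blocked process is short somewhere: task-0 on page locks; task-8 on schema locks; task-4 on page locks; task-5 on page locks.
The run task-3, task-7, task-2 cannot be extended any further. Verifying each step:
  pool = (1, 2, 2, 3)
  run task-3 (needs (1, 0, 1, 3), free (1, 2, 2, 3)); after release of (1, 0, 0, 1) the pool is (2, 2, 2, 4)
  run task-7 (needs (2, 2, 2, 2), free (2, 2, 2, 4)); after release of (3, 0, 1, 0) the pool is (5, 2, 3, 4)
  run task-2 (needs (2, 2, 1, 1), free (5, 2, 3, 4)); after release of (0, 0, 3, 2) the pool is (5, 2, 6, 6)
  blocked: task-0 wants (7, 2, 1, 5), pool (5, 2, 6, 6) — not enough page locks
  blocked: task-8 wants (3, 4, 3, 3), pool (5, 2, 6, 6) — not enough schema locks
  blocked: task-4 wants (6, 0, 0, 1), pool (5, 2, 6, 6) — not enough page locks
  blocked: task-5 wants (7, 2, 3, 0), pool (5, 2, 6, 6) — not enough page locks
Permanently blocked: task-0, task-8, task-4 and task-5.


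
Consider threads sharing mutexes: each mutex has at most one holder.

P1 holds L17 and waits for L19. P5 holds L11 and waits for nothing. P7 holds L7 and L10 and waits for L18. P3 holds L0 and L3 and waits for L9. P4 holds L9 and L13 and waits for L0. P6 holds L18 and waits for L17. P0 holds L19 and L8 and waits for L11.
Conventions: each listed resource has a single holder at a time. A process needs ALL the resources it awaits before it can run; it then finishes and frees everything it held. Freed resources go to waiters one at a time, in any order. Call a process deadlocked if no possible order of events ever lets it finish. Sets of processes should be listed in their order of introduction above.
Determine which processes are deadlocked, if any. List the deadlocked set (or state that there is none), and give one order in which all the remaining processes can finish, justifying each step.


The deadlocked set is P3 and P4.
Key observation: the wait chain closes on itself along P3 -> P4 -> P3; no other process is dragged down with it.
One completion order for the rest: P5, P0, P1, P6, P7.
Verifying each step:
  run P5 (it waits on nothing); releases L11
  P0 waits on L11 — all released -> runs and releases L19 and L8
  P1 waits on L19 — all released -> runs and releases L17
  P6 waits on L17 — all released -> runs and releases L18
  P7 waits on L18 — all released -> runs and releases L7 and L10


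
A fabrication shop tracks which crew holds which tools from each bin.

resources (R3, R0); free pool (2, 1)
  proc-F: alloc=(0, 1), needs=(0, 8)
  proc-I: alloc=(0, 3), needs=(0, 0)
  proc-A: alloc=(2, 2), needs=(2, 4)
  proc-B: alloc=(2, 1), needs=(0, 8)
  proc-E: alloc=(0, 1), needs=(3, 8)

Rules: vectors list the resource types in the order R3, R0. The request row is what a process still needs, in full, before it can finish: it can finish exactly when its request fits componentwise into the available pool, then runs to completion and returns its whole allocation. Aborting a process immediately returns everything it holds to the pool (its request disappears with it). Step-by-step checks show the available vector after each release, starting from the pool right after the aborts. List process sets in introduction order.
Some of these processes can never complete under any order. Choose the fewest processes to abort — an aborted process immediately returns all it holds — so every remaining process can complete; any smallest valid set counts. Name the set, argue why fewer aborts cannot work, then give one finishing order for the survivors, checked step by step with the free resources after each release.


Abort proc-F and proc-E.
Key observation: proc-B had no path to completion before; after the abort of proc-F and proc-E ((0, 2) returned), step 3 is where it fits.
No one abort is enough; case by case: proc-F alone leaves proc-B blocked (short on R0); proc-I alone leaves proc-F blocked (short on R0); proc-A alone leaves proc-F blocked (short on R0); proc-B alone leaves proc-F blocked (short on R0); proc-E alone leaves proc-F blocked (short on R0).
One survivor order: proc-I, proc-A, proc-B. Walking it through (post-abort pool first):
  pool = (2, 3)
  run proc-I (needs (0, 0), free (2, 3)); after release of (0, 3) the pool is (2, 6)
  run proc-A (needs (2, 4), free (2, 6)); after release of (2, 2) the pool is (4, 8)
  run proc-B (needs (0, 8), free (4, 8)); after release of (2, 1) the pool is (6, 9)


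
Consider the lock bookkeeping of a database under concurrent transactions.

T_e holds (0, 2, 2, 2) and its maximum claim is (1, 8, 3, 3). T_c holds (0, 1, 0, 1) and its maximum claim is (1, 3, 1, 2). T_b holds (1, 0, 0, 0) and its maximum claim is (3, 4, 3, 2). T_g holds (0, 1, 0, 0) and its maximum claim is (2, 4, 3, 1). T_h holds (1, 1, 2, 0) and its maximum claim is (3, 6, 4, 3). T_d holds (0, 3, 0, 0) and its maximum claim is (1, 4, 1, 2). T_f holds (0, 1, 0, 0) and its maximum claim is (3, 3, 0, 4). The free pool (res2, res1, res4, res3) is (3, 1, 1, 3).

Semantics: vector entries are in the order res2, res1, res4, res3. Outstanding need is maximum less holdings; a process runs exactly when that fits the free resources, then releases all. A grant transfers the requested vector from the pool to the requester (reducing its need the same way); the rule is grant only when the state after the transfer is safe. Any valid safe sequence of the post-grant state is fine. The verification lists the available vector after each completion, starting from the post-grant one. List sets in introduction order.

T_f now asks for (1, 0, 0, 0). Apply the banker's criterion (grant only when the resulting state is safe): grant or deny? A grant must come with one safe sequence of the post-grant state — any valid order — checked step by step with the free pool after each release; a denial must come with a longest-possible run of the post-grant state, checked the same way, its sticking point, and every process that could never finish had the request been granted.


GRANT: granting preserves safety; a valid post-grant sequence is T_d, T_c, T_f, T_e, T_h, T_g, T_b.
Key observation: post-grant, (2, 1, 1, 3) remains, and an order beginning with T_d completes everyone.
Verifying the post-grant state step by step:
  pool = (2, 1, 1, 3)
  T_d: need (1, 1, 1, 2) fits (2, 1, 1, 3); releases (0, 3, 0, 0), pool now (2, 4, 1, 3)
  T_c: need (1, 2, 1, 1) fits (2, 4, 1, 3); releases (0, 1, 0, 1), pool now (2, 5, 1, 4)
  T_f: need (2, 2, 0, 4) fits (2, 5, 1, 4); releases (1, 1, 0, 0), pool now (3, 6, 1, 4)
  T_e: need (1, 6, 1, 1) fits (3, 6, 1, 4); releases (0, 2, 2, 2), pool now (3, 8, 3, 6)
  T_h: need (2, 5, 2, 3) fits (3, 8, 3, 6); releases (1, 1, 2, 0), pool now (4, 9, 5, 6)
  T_g: need (2, 3, 3, 1) fits (4, 9, 5, 6); releases (0, 1, 0, 0), pool now (4, 10, 5, 6)
  T_b: need (2, 4, 3, 2) fits (4, 10, 5, 6); releases (1, 0, 0, 0), pool now (5, 10, 5, 6)


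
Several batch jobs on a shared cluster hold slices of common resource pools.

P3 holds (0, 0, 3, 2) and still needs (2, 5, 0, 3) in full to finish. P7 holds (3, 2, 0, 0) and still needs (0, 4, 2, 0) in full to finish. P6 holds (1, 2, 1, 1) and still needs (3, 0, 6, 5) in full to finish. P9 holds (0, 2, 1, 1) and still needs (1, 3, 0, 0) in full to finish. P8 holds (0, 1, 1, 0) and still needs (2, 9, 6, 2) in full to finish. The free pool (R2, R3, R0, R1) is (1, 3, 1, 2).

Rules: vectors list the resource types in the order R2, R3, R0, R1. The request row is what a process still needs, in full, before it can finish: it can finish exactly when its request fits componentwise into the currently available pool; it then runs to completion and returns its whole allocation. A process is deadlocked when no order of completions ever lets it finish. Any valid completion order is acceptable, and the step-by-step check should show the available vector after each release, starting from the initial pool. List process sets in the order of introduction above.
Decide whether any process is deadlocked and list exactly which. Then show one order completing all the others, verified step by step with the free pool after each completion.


The deadlocked set is P6 and P8.
Key observation: after P9, P7, P3 complete, (4, 7, 5, 5) is the best the pool ever gets, yet each leftover process wants more R0.
One completion order for the rest: P9, P7, P3. Check, step by step:
  pool = (1, 3, 1, 2)
  P9: need (1, 3, 0, 0) fits (1, 3, 1, 2); releases (0, 2, 1, 1), pool now (1, 5, 2, 3)
  P7: need (0, 4, 2, 0) fits (1, 5, 2, 3); releases (3, 2, 0, 0), pool now (4, 7, 2, 3)
  P3: need (2, 5, 0, 3) fits (4, 7, 2, 3); releases (0, 0, 3, 2), pool now (4, 7, 5, 5)
The stuck group stays short no matter what:
  blocked: P6 wants (3, 0, 6, 5), pool (4, 7, 5, 5) — not enough R0
  blocked: P8 wants (2, 9, 6, 2), pool (4, 7, 5, 5) — not enough R3 and R0


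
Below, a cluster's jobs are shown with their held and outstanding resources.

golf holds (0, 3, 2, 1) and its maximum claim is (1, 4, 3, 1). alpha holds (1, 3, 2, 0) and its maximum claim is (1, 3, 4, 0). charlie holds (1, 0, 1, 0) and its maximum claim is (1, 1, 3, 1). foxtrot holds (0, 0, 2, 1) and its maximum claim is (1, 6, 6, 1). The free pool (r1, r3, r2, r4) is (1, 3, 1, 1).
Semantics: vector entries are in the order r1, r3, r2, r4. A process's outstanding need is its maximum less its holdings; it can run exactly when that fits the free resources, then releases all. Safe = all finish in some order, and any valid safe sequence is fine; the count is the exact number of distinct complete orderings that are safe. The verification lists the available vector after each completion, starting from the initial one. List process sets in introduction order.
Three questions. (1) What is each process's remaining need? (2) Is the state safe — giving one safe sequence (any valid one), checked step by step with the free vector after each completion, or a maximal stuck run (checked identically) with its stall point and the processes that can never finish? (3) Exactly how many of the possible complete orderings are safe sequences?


(1) Remaining need (order r1, r3, r2, r4):
  golf: (1, 1, 1, 0)
  alpha: (0, 0, 2, 0)
  charlie: (0, 1, 2, 1)
  foxtrot: (1, 6, 4, 0)
(2) SAFE — a valid safe sequence is golf, charlie, alpha, foxtrot.
Key observation: reading the order forward, golf is the first process whose need (1, 1, 1, 0) meets the free pool (1, 3, 1, 1) exactly on a resource it requests.
Check, step by step:
  pool = (1, 3, 1, 1)
  golf: need (1, 1, 1, 0) fits (1, 3, 1, 1); releases (0, 3, 2, 1), pool now (1, 6, 3, 2)
  charlie: need (0, 1, 2, 1) fits (1, 6, 3, 2); releases (1, 0, 1, 0), pool now (2, 6, 4, 2)
  alpha: need (0, 0, 2, 0) fits (2, 6, 4, 2); releases (1, 3, 2, 0), pool now (3, 9, 6, 2)
  foxtrot: need (1, 6, 4, 0) fits (3, 9, 6, 2); releases (0, 0, 2, 1), pool now (3, 9, 8, 3)
(3) Precisely 4 of the possible complete orderings are safe sequences.


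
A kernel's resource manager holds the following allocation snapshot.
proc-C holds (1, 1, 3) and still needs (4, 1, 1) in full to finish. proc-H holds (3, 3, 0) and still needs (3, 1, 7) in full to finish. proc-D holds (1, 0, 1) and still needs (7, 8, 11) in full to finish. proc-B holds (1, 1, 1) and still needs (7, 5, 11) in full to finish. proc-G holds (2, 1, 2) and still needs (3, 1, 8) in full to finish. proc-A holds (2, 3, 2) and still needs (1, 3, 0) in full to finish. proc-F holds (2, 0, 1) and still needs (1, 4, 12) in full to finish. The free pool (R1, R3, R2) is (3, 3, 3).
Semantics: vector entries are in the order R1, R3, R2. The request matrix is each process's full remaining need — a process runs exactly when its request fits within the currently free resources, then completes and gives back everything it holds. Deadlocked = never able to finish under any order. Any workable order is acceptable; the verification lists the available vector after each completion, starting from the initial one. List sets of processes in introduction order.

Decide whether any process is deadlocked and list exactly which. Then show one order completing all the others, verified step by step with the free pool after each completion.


The deadlocked set is proc-D, proc-B and proc-F.
Key observation: once proc-A, proc-C, proc-H, proc-G finish, the pool peaks at (11, 11, 10) — and every remaining process still needs more R2 than that.
The rest can finish in the order proc-A, proc-C, proc-H, proc-G. Verifying each step:
  pool = (3, 3, 3)
  proc-A: need (1, 3, 0) fits (3, 3, 3); releases (2, 3, 2), pool now (5, 6, 5)
  proc-C: need (4, 1, 1) fits (5, 6, 5); releases (1, 1, 3), pool now (6, 7, 8)
  proc-H: need (3, 1, 7) fits (6, 7, 8); releases (3, 3, 0), pool now (9, 10, 8)
  proc-G: need (3, 1, 8) fits (9, 10, 8); releases (2, 1, 2), pool now (11, 11, 10)
The stuck group stays short no matter what:
  blocked: proc-D wants (7, 8, 11), pool (11, 11, 10) — not enough R2
  blocked: proc-B wants (7, 5, 11), pool (11, 11, 10) — not enough R2
  blocked: proc-F wants (1, 4, 12), pool (11, 11, 10) — not enough R2


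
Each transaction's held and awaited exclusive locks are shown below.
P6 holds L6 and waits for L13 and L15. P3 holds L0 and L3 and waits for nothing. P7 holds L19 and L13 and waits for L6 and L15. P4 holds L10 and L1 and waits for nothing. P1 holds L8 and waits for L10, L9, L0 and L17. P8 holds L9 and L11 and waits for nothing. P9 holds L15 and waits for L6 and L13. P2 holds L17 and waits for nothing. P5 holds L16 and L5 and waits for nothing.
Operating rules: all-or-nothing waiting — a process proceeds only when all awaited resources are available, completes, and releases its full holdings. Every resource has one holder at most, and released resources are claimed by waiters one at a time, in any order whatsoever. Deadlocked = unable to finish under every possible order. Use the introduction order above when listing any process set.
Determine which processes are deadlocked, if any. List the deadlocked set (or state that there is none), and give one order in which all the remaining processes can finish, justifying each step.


Deadlocked set: P6, P7 and P9.
Key observation: along P6 -> P7 -> P6, each member waits on what the next one holds — a deadlock; P9 is caught in further circular waits.
One completion order for the rest: P8, P5, P4, P2, P3, P1.
Step-by-step check:
  run P8 (it waits on nothing); releases L9 and L11
  run P5 (it waits on nothing); releases L16 and L5
  run P4 (it waits on nothing); releases L10 and L1
  run P2 (it waits on nothing); releases L17
  run P3 (it waits on nothing); releases L0 and L3
  P1 waits on L10, L9, L0 and L17 — all released -> runs and releases L8


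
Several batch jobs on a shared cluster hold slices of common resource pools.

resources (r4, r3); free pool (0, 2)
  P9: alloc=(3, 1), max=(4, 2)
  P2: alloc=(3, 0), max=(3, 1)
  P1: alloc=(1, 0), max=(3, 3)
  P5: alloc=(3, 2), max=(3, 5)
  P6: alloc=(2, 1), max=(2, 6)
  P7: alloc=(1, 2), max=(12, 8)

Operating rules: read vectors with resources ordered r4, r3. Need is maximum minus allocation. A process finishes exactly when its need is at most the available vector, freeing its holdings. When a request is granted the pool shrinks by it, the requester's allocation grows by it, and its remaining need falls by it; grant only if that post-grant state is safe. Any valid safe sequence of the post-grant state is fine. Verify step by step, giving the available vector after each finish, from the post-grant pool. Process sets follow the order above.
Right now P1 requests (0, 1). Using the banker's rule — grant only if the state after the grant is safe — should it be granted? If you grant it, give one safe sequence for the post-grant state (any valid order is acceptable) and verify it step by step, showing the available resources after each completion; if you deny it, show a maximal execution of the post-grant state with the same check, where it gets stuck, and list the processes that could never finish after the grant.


GRANT — the state after the grant stays safe, e.g. via P2, P9, P1, P5, P6, P7.
Key observation: even at the reduced pool (0, 1), P2 fits immediately, so safety survives the grant.
Step-by-step check of the post-grant state:
  pool = (0, 1)
  P2: need (0, 1) fits (0, 1); releases (3, 0), pool now (3, 1)
  P9: need (1, 1) fits (3, 1); releases (3, 1), pool now (6, 2)
  P1: need (2, 2) fits (6, 2); releases (1, 1), pool now (7, 3)
  P5: need (0, 3) fits (7, 3); releases (3, 2), pool now (10, 5)
  P6: need (0, 5) fits (10, 5); releases (2, 1), pool now (12, 6)
  P7: need (11, 6) fits (12, 6); releases (1, 2), pool now (13, 8)


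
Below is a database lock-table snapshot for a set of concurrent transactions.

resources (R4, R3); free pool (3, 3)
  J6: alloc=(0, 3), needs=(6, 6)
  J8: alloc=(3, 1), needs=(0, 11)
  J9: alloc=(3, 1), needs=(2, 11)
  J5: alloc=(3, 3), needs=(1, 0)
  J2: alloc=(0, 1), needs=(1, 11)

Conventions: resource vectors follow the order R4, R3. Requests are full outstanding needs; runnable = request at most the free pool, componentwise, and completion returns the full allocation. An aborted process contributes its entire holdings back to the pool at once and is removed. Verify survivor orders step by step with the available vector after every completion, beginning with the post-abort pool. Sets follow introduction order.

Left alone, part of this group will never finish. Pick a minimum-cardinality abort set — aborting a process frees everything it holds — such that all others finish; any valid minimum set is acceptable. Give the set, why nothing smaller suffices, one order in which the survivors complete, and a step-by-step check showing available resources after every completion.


Abort J8 and J9.
Key observation: J2 had no path to completion before; after the abort of J8 and J9 ((6, 2) returned), step 3 is where it fits.
Why nothing smaller works — every single abort fails: J6 alone leaves J8 blocked (short on R3); J8 alone leaves J9 blocked (short on R3); J9 alone leaves J8 blocked (short on R3); J5 alone leaves J8 blocked (short on R3); J2 alone leaves J8 blocked (short on R3).
One survivor order: J5, J6, J2. Walking it through (post-abort pool first):
  pool = (9, 5)
  J5: need (1, 0) fits (9, 5); releases (3, 3), pool now (12, 8)
  J6: need (6, 6) fits (12, 8); releases (0, 3), pool now (12, 11)
  J2: need (1, 11) fits (12, 11); releases (0, 1), pool now (12, 12)


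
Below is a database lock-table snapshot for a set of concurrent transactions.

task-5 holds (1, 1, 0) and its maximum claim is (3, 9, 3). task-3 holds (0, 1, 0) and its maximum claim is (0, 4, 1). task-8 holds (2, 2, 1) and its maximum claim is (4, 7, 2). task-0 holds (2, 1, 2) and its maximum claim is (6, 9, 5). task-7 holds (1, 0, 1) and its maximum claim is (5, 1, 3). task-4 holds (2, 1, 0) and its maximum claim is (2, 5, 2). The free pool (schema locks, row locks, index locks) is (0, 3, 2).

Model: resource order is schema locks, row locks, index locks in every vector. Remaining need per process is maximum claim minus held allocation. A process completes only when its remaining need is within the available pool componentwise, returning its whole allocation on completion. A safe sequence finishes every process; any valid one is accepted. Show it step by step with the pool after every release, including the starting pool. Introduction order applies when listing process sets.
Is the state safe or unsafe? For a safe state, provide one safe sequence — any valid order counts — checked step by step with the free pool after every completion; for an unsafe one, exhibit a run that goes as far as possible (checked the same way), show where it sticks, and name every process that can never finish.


The state is UNSAFE.
Key observation: no order helps: past task-3, task-4, task-8, task-7, the free pool tops out at (5, 7, 4), below what each blocked process needs in row locks.
The run task-3, task-4, task-8, task-7 cannot be extended any further. Step-by-step check:
  pool = (0, 3, 2)
  task-3 needs (0, 3, 1) <= (0, 3, 2) -> finishes; pool += (0, 1, 0) = (0, 4, 2)
  task-4 needs (0, 4, 2) <= (0, 4, 2) -> finishes; pool += (2, 1, 0) = (2, 5, 2)
  task-8 needs (2, 5, 1) <= (2, 5, 2) -> finishes; pool += (2, 2, 1) = (4, 7, 3)
  task-7 needs (4, 1, 2) <= (4, 7, 3) -> finishes; pool += (1, 0, 1) = (5, 7, 4)
  task-5 cannot run: need (2, 8, 3) vs free (5, 7, 4) (insufficient row locks)
  task-0 cannot run: need (4, 8, 3) vs free (5, 7, 4) (insufficient row locks)
Never able to finish: task-5 and task-0.
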